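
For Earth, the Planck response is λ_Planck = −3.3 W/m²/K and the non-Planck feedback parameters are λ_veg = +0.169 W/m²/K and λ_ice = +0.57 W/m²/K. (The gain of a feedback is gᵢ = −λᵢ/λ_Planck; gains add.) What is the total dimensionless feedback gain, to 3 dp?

Convert to gains: g_veg = 0.169/3.3 = 0.05121; g_ice = 0.57/3.3 = 0.1727.
Total gain g = 0.22391.

0.224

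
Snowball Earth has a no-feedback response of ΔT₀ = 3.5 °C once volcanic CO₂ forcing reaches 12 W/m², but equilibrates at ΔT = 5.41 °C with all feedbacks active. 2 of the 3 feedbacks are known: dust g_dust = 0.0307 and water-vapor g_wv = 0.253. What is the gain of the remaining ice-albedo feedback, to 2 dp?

0.07

Amplification A = ΔT/ΔT₀ = 5.41/3.5 = 1.546.
Total gain g = 1 − 1/A = 1 − 1/1.546 = 0.3532.
Known gains sum to 0.0307 + 0.253 = 0.2837.
g_ice = 0.3532 − 0.2837 = 0.07.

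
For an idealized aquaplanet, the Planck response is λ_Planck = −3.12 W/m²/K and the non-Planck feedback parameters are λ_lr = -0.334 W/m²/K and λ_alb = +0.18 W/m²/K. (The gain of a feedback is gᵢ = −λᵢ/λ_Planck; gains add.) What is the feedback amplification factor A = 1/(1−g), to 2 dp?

0.95

Convert to gains: g_lr = -0.334/3.12 = -0.1071; g_alb = 0.18/3.12 = 0.05769.
Total gain g = -0.04941.
A = 1/(1 + 0.04941) = 0.95.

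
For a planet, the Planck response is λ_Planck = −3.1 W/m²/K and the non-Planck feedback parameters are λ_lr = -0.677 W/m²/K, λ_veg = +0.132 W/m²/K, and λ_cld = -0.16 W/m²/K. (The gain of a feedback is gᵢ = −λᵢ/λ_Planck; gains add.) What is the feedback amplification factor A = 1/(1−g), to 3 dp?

0.815

Convert to gains: g_lr = -0.677/3.1 = -0.2184; g_veg = 0.132/3.1 = 0.04258; g_cld = -0.16/3.1 = -0.05161.
Total gain g = -0.22743.
A = 1/(1 + 0.22743) = 0.815.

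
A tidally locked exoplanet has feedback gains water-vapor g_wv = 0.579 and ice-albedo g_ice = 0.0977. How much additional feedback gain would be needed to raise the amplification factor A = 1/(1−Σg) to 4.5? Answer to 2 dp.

0.10

Current total gain = 0.6767.
Target gain for A = 4.5: g* = 1 − 1/4.5 = 0.7778.
Additional gain needed = 0.7778 − 0.6767 = 0.10.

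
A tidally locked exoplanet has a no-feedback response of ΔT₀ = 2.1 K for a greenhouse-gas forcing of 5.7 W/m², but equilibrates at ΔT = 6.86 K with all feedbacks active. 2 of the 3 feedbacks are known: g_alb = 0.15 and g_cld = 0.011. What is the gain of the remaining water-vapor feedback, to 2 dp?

Amplification A = ΔT/ΔT₀ = 6.86/2.1 = 3.267.
Total gain g = 1 − 1/A = 1 − 1/3.267 = 0.6939.
Known gains sum to 0.15 + 0.011 = 0.161.
g_wv = 0.6939 − 0.161 = 0.53.

0.53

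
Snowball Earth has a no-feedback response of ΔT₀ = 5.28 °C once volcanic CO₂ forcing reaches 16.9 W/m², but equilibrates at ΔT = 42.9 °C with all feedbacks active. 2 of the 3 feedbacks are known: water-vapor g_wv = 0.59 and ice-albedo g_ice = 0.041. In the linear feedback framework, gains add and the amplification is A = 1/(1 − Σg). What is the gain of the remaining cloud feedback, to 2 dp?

0.25

Amplification A = ΔT/ΔT₀ = 42.9/5.28 = 8.125.
Total gain g = 1 − 1/A = 1 − 1/8.125 = 0.8769.
Known gains sum to 0.59 + 0.041 = 0.631.
g_cld = 0.8769 − 0.631 = 0.25.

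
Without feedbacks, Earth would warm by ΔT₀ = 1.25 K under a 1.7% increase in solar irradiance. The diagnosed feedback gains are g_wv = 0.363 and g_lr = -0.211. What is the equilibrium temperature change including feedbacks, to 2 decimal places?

1.47 K

Total gain g = 0.363 − 0.211 = 0.152.
Amplification A = 1/(1 − 0.152) = 1.179.
ΔT = 1.25 × 1.179 = 1.47 K.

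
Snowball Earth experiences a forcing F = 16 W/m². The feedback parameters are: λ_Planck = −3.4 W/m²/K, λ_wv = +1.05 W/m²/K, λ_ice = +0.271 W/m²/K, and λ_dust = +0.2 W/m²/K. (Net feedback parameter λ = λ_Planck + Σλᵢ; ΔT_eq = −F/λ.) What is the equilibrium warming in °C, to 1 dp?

8.5 °C

Net feedback parameter λ = (−3.4) + (+1.05) + (+0.271) + (+0.2) = -1.879 W/m²/K.
ΔT = −F/λ = −16/(-1.879) = 8.5 °C.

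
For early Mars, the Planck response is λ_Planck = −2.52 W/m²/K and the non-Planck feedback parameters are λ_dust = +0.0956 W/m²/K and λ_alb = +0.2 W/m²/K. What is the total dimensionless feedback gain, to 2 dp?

0.12

Convert to gains: g_dust = 0.0956/2.52 = 0.03794; g_alb = 0.2/2.52 = 0.07937.
Total gain g = 0.11731.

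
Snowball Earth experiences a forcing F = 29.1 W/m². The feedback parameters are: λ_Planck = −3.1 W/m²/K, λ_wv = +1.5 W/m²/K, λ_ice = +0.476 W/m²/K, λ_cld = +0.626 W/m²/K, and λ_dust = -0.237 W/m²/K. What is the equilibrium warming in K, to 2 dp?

Net feedback parameter λ = (−3.1) + (+1.5) + (+0.476) + (+0.626) + (-0.237) = -0.735 W/m²/K.
ΔT = −F/λ = −29.1/(-0.735) = 39.59 K.

39.59 K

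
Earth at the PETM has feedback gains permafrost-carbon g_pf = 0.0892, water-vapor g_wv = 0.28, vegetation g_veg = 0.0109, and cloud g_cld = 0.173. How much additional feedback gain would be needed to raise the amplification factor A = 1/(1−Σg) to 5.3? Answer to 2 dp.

Current total gain = 0.5531.
Target gain for A = 5.3: g* = 1 − 1/5.3 = 0.8113.
Additional gain needed = 0.8113 − 0.5531 = 0.26.

0.26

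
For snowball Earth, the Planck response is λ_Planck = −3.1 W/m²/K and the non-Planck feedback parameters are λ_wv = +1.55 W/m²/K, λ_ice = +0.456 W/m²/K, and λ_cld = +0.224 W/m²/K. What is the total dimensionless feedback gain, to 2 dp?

Convert to gains: g_wv = 1.55/3.1 = 0.5; g_ice = 0.456/3.1 = 0.1471; g_cld = 0.224/3.1 = 0.07226.
Total gain g = 0.71936.

0.72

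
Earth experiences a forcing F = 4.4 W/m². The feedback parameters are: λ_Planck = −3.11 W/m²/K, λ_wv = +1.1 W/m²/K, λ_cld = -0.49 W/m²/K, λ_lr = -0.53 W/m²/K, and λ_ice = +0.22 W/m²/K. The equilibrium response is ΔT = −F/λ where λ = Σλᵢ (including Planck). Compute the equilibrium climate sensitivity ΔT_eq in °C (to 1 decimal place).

1.6 °C

Net feedback parameter λ = (−3.11) + (+1.1) + (-0.49) + (-0.53) + (+0.22) = -2.81 W/m²/K.
ΔT = −F/λ = −4.4/(-2.81) = 1.6 °C.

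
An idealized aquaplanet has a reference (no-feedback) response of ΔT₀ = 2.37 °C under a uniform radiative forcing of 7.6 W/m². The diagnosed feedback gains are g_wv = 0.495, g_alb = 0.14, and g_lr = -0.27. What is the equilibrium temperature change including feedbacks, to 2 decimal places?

3.73 °C

Total gain g = 0.495 + 0.14 − 0.27 = 0.365.
Amplification A = 1/(1 − 0.365) = 1.575.
ΔT = 2.37 × 1.575 = 3.73 °C.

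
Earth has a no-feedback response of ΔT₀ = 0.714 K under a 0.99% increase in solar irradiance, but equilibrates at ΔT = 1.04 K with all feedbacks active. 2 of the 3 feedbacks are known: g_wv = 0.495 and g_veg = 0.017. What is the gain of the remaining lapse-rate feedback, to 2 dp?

-0.20

Amplification A = ΔT/ΔT₀ = 1.04/0.714 = 1.457.
Total gain g = 1 − 1/A = 1 − 1/1.457 = 0.3137.
Known gains sum to 0.495 + 0.017 = 0.512.
g_lr = 0.3137 − 0.512 = -0.20.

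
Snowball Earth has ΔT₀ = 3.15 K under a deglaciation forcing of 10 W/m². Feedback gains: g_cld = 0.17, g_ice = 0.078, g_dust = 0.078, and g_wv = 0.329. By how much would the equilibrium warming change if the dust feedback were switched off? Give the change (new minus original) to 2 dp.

Original: g = 0.655, ΔT = 3.15/(1−0.655) = 9.1304 K.
Without dust: g' = 0.577, ΔT' = 3.15/(1−0.577) = 7.4468 K.
Change = 7.4468 − 9.1304 = -1.68 K.

-1.68 K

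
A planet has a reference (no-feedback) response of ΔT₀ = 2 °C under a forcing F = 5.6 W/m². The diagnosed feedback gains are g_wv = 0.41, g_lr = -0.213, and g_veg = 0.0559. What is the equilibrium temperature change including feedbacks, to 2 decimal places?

2.68 °C

Total gain g = 0.41 − 0.213 + 0.0559 = 0.2529.
Amplification A = 1/(1 − 0.2529) = 1.339.
ΔT = 2 × 1.339 = 2.68 °C.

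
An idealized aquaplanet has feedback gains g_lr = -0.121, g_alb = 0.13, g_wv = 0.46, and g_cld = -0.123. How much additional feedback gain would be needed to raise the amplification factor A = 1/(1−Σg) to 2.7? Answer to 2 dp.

Current total gain = 0.346.
Target gain for A = 2.7: g* = 1 − 1/2.7 = 0.6296.
Additional gain needed = 0.6296 − 0.346 = 0.28.

0.28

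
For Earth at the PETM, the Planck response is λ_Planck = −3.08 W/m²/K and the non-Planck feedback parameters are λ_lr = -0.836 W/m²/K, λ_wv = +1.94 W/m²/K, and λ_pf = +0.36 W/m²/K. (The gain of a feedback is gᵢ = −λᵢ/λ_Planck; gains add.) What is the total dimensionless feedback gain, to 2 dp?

Convert to gains: g_lr = -0.836/3.08 = -0.2714; g_wv = 1.94/3.08 = 0.6299; g_pf = 0.36/3.08 = 0.1169.
Total gain g = 0.4754.

0.48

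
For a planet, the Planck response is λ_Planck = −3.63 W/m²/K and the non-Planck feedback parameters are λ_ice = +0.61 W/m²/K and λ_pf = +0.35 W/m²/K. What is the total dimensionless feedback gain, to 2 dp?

0.26

Convert to gains: g_ice = 0.61/3.63 = 0.168; g_pf = 0.35/3.63 = 0.09642.
Total gain g = 0.26442.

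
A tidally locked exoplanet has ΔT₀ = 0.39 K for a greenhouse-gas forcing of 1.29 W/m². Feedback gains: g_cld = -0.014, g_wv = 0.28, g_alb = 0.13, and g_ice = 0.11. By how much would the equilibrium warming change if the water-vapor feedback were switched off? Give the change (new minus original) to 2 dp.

Original: g = 0.506, ΔT = 0.39/(1−0.506) = 0.7895 K.
Without water-vapor: g' = 0.226, ΔT' = 0.39/(1−0.226) = 0.5039 K.
Change = 0.5039 − 0.7895 = -0.29 K.

-0.29 K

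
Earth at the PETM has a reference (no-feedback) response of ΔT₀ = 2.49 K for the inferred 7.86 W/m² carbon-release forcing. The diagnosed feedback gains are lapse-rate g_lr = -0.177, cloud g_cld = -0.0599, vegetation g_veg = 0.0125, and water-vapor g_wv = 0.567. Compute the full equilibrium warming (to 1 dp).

3.8 K

Total gain g = -0.177 − 0.0599 + 0.0125 + 0.567 = 0.3426.
Amplification A = 1/(1 − 0.3426) = 1.521.
ΔT = 2.49 × 1.521 = 3.8 K.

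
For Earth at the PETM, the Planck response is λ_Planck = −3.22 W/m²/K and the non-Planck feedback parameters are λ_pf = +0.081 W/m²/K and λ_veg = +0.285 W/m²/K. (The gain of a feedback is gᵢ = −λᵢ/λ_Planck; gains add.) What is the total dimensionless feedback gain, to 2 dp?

Convert to gains: g_pf = 0.081/3.22 = 0.02516; g_veg = 0.285/3.22 = 0.08851.
Total gain g = 0.11367.

0.11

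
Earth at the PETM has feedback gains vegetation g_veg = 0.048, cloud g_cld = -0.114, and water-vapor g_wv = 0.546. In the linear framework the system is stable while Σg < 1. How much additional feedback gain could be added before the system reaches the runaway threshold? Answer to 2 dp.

Current total gain = 0.048 − 0.114 + 0.546 = 0.48.
Margin to runaway = 1 − 0.48 = 0.52.

0.52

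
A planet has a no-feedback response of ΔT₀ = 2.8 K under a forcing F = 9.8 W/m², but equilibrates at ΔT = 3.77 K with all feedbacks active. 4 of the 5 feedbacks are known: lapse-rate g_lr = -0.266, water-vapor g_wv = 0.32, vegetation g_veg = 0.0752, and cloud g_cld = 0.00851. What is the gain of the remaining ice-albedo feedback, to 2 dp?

Amplification A = ΔT/ΔT₀ = 3.77/2.8 = 1.346.
Total gain g = 1 − 1/A = 1 − 1/1.346 = 0.2571.
Known gains sum to -0.266 + 0.32 + 0.0752 + 0.00851 = 0.13771.
g_ice = 0.2571 − 0.13771 = 0.12.

0.12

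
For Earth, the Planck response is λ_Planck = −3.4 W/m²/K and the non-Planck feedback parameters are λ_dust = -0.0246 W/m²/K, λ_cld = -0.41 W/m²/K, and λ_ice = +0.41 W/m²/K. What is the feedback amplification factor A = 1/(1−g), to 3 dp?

0.993

Convert to gains: g_dust = -0.0246/3.4 = -0.007235; g_cld = -0.41/3.4 = -0.1206; g_ice = 0.41/3.4 = 0.1206.
Total gain g = -0.007235.
A = 1/(1 + 0.007235) = 0.993.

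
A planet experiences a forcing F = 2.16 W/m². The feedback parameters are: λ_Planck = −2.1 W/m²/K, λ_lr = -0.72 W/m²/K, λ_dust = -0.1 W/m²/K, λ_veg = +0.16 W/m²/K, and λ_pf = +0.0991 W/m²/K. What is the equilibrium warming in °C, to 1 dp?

0.8 °C

Net feedback parameter λ = (−2.1) + (-0.72) + (-0.1) + (+0.16) + (+0.0991) = -2.6609 W/m²/K.
ΔT = −F/λ = −2.16/(-2.6609) = 0.8 °C.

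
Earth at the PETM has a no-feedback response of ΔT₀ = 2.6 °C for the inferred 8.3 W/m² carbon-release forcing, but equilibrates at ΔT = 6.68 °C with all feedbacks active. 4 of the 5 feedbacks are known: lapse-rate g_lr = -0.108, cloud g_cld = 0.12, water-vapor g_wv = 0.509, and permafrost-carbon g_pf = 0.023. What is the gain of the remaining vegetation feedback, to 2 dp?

Amplification A = ΔT/ΔT₀ = 6.68/2.6 = 2.569.
Total gain g = 1 − 1/A = 1 − 1/2.569 = 0.6107.
Known gains sum to -0.108 + 0.12 + 0.509 + 0.023 = 0.544.
g_veg = 0.6107 − 0.544 = 0.07.

0.07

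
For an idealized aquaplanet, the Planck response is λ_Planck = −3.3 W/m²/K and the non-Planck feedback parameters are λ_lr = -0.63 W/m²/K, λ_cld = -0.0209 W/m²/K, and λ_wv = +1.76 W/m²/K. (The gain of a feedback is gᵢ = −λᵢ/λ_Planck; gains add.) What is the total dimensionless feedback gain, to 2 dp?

0.34

Convert to gains: g_lr = -0.63/3.3 = -0.1909; g_cld = -0.0209/3.3 = -0.006333; g_wv = 1.76/3.3 = 0.5333.
Total gain g = 0.336067.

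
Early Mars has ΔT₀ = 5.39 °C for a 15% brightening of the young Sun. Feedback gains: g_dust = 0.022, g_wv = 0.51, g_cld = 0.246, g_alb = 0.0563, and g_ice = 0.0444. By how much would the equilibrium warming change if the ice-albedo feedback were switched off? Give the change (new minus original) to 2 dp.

Original: g = 0.8787, ΔT = 5.39/(1−0.8787) = 44.4353 °C.
Without ice-albedo: g' = 0.8343, ΔT' = 5.39/(1−0.8343) = 32.5287 °C.
Change = 32.5287 − 44.4353 = -11.91 °C.

-11.91 °C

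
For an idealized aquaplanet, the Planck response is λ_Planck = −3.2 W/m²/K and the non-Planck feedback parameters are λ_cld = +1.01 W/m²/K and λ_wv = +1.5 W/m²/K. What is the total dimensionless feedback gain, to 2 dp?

0.78

Convert to gains: g_cld = 1.01/3.2 = 0.3156; g_wv = 1.5/3.2 = 0.4688.
Total gain g = 0.7844.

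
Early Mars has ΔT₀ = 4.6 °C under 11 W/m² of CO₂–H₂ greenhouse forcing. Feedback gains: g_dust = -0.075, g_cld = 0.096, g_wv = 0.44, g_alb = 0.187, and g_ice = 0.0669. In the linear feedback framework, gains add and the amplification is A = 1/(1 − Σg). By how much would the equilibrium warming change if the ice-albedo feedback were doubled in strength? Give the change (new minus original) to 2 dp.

4.95 °C

Original: g = 0.7149, ΔT = 4.6/(1−0.7149) = 16.1347 °C.
With doubled ice-albedo: g' = 0.7818, ΔT' = 4.6/(1−0.7818) = 21.0816 °C.
Change = 21.0816 − 16.1347 = 4.95 °C.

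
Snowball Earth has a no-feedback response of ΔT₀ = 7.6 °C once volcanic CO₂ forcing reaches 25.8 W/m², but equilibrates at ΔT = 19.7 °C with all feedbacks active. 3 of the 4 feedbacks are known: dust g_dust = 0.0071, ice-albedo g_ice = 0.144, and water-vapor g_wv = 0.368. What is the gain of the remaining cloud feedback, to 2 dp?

Amplification A = ΔT/ΔT₀ = 19.7/7.6 = 2.592.
Total gain g = 1 − 1/A = 1 − 1/2.592 = 0.6142.
Known gains sum to 0.0071 + 0.144 + 0.368 = 0.5191.
g_cld = 0.6142 − 0.5191 = 0.10.

0.10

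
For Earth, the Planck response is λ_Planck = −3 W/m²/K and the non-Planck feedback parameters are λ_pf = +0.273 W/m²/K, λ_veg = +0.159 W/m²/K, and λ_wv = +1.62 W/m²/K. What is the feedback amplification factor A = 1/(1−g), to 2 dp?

Convert to gains: g_pf = 0.273/3 = 0.091; g_veg = 0.159/3 = 0.053; g_wv = 1.62/3 = 0.54.
Total gain g = 0.684.
A = 1/(1 − 0.684) = 3.16.

3.16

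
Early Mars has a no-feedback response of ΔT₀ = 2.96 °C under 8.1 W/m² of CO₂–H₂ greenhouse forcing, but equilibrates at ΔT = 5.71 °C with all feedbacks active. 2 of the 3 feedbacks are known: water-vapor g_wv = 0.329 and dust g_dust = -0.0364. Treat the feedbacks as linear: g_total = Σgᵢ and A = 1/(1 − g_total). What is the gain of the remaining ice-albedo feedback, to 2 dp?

Amplification A = ΔT/ΔT₀ = 5.71/2.96 = 1.929.
Total gain g = 1 − 1/A = 1 − 1/1.929 = 0.4816.
Known gains sum to 0.329 − 0.0364 = 0.2926.
g_ice = 0.4816 − 0.2926 = 0.19.

0.19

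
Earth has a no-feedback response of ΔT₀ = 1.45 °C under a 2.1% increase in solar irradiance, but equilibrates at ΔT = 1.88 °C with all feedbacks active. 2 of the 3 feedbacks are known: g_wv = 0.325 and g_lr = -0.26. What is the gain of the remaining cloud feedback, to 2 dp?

0.16

Amplification A = ΔT/ΔT₀ = 1.88/1.45 = 1.297.
Total gain g = 1 − 1/A = 1 − 1/1.297 = 0.229.
Known gains sum to 0.325 − 0.26 = 0.065.
g_cld = 0.229 − 0.065 = 0.16.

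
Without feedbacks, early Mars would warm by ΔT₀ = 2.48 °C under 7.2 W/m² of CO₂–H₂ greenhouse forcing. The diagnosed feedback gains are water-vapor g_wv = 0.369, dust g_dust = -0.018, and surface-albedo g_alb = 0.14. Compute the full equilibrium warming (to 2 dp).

4.87 °C

Total gain g = 0.369 − 0.018 + 0.14 = 0.491.
Amplification A = 1/(1 − 0.491) = 1.965.
ΔT = 2.48 × 1.965 = 4.87 °C.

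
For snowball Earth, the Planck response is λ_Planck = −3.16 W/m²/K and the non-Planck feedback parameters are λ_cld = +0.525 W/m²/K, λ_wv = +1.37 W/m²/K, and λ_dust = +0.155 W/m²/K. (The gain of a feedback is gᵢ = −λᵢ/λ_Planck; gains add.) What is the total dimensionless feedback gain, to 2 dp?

0.65

Convert to gains: g_cld = 0.525/3.16 = 0.1661; g_wv = 1.37/3.16 = 0.4335; g_dust = 0.155/3.16 = 0.04905.
Total gain g = 0.64865.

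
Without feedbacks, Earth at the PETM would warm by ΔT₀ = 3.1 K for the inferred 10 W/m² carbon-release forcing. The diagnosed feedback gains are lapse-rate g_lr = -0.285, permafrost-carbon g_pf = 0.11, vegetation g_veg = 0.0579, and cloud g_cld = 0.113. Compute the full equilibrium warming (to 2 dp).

Total gain g = -0.285 + 0.11 + 0.0579 + 0.113 = -0.0041.
Amplification A = 1/(1 + 0.0041) = 0.9959.
ΔT = 3.1 × 0.9959 = 3.09 K.

3.09 K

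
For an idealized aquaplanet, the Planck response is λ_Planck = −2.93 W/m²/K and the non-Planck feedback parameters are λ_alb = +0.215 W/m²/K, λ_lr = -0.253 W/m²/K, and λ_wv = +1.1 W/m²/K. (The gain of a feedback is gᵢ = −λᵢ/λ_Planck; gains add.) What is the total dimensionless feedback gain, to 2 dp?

0.36

Convert to gains: g_alb = 0.215/2.93 = 0.07338; g_lr = -0.253/2.93 = -0.08635; g_wv = 1.1/2.93 = 0.3754.
Total gain g = 0.36243.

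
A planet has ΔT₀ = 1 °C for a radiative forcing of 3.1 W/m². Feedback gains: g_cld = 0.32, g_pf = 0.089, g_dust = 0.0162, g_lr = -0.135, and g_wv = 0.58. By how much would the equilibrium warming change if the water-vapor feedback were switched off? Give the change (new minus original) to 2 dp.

Original: g = 0.8702, ΔT = 1/(1−0.8702) = 7.7042 °C.
Without water-vapor: g' = 0.2902, ΔT' = 1/(1−0.2902) = 1.4088 °C.
Change = 1.4088 − 7.7042 = -6.30 °C.

-6.30 °C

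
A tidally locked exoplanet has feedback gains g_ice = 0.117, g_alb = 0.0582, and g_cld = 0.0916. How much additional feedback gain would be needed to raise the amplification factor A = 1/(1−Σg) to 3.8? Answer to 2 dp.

Current total gain = 0.2668.
Target gain for A = 3.8: g* = 1 − 1/3.8 = 0.7368.
Additional gain needed = 0.7368 − 0.2668 = 0.47.

0.47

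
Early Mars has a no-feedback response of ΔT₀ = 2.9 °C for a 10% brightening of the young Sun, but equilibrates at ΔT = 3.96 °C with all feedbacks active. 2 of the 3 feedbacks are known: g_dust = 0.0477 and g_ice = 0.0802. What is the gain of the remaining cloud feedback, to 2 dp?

0.14

Amplification A = ΔT/ΔT₀ = 3.96/2.9 = 1.366.
Total gain g = 1 − 1/A = 1 − 1/1.366 = 0.2679.
Known gains sum to 0.0477 + 0.0802 = 0.1279.
g_cld = 0.2679 − 0.1279 = 0.14.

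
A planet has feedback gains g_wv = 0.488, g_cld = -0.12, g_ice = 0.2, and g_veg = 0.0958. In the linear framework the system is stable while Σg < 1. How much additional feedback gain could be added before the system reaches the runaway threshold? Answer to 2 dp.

Current total gain = 0.488 − 0.12 + 0.2 + 0.0958 = 0.6638.
Margin to runaway = 1 − 0.6638 = 0.34.

0.34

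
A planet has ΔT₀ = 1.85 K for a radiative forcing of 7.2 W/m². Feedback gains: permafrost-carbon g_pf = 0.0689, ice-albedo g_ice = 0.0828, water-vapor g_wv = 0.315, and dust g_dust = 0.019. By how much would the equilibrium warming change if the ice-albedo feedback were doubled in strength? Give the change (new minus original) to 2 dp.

0.69 K

Original: g = 0.4857, ΔT = 1.85/(1−0.4857) = 3.5971 K.
With doubled ice-albedo: g' = 0.5685, ΔT' = 1.85/(1−0.5685) = 4.2874 K.
Change = 4.2874 − 3.5971 = 0.69 K.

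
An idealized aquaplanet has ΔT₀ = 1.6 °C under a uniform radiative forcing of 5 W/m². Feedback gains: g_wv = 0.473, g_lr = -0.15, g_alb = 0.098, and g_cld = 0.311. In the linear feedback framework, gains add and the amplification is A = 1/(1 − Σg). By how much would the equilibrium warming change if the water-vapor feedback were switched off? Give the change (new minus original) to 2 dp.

-3.81 °C

Original: g = 0.732, ΔT = 1.6/(1−0.732) = 5.9701 °C.
Without water-vapor: g' = 0.259, ΔT' = 1.6/(1−0.259) = 2.1592 °C.
Change = 2.1592 − 5.9701 = -3.81 °C.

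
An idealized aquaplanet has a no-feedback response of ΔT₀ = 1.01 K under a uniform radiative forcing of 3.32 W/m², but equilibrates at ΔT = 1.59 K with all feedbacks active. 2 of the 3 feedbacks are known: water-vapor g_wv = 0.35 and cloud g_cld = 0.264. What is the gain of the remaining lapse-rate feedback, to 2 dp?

Amplification A = ΔT/ΔT₀ = 1.59/1.01 = 1.574.
Total gain g = 1 − 1/A = 1 − 1/1.574 = 0.3647.
Known gains sum to 0.35 + 0.264 = 0.614.
g_lr = 0.3647 − 0.614 = -0.25.

-0.25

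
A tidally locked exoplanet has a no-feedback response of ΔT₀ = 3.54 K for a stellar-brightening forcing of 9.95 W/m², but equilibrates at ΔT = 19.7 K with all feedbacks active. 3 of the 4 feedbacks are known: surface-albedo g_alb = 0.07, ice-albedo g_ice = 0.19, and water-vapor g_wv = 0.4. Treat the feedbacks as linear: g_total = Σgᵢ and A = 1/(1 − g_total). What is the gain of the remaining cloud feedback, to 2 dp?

0.16

Amplification A = ΔT/ΔT₀ = 19.7/3.54 = 5.565.
Total gain g = 1 − 1/A = 1 − 1/5.565 = 0.8203.
Known gains sum to 0.07 + 0.19 + 0.4 = 0.66.
g_cld = 0.8203 − 0.66 = 0.16.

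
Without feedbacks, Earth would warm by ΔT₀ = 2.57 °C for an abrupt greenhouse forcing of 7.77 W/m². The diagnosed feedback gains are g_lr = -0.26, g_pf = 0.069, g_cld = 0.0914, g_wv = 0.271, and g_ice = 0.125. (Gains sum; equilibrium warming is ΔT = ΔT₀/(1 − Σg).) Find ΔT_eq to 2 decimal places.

Total gain g = -0.26 + 0.069 + 0.0914 + 0.271 + 0.125 = 0.2964.
Amplification A = 1/(1 − 0.2964) = 1.421.
ΔT = 2.57 × 1.421 = 3.65 °C.

3.65 °C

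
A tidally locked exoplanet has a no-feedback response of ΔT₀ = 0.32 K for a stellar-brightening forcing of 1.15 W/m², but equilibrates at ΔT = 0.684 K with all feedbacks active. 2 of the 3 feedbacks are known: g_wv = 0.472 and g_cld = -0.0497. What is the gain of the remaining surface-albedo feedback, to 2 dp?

Amplification A = ΔT/ΔT₀ = 0.684/0.32 = 2.138.
Total gain g = 1 − 1/A = 1 − 1/2.138 = 0.5323.
Known gains sum to 0.472 − 0.0497 = 0.4223.
g_alb = 0.5323 − 0.4223 = 0.11.

0.11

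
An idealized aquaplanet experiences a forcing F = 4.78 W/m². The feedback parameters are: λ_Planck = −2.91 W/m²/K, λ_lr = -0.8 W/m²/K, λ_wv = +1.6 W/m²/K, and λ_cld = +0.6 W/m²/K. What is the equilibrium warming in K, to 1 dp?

Net feedback parameter λ = (−2.91) + (-0.8) + (+1.6) + (+0.6) = -1.51 W/m²/K.
ΔT = −F/λ = −4.78/(-1.51) = 3.2 K.

3.2 K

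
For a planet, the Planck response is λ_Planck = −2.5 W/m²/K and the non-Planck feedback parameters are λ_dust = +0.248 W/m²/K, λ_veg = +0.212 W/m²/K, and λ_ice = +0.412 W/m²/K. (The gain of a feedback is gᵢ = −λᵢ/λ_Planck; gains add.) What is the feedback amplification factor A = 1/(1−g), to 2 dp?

Convert to gains: g_dust = 0.248/2.5 = 0.0992; g_veg = 0.212/2.5 = 0.0848; g_ice = 0.412/2.5 = 0.1648.
Total gain g = 0.3488.
A = 1/(1 − 0.3488) = 1.54.

1.54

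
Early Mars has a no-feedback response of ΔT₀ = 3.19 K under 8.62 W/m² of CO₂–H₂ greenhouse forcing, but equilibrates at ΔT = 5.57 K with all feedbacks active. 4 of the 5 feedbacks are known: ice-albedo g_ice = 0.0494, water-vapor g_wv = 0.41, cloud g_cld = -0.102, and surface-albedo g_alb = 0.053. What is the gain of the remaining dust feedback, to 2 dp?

0.02

Amplification A = ΔT/ΔT₀ = 5.57/3.19 = 1.746.
Total gain g = 1 − 1/A = 1 − 1/1.746 = 0.4273.
Known gains sum to 0.0494 + 0.41 − 0.102 + 0.053 = 0.4104.
g_dust = 0.4273 − 0.4104 = 0.02.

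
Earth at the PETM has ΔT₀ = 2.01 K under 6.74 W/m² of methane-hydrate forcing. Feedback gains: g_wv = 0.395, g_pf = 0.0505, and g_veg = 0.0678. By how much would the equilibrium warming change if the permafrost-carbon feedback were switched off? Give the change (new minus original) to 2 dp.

Original: g = 0.5133, ΔT = 2.01/(1−0.5133) = 4.1299 K.
Without permafrost-carbon: g' = 0.4628, ΔT' = 2.01/(1−0.4628) = 3.7416 K.
Change = 3.7416 − 4.1299 = -0.39 K.

-0.39 K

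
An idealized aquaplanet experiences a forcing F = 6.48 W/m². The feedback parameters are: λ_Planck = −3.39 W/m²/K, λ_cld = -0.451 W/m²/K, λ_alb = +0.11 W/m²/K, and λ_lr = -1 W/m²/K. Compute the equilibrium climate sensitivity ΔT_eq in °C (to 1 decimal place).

Net feedback parameter λ = (−3.39) + (-0.451) + (+0.11) + (-1) = -4.731 W/m²/K.
ΔT = −F/λ = −6.48/(-4.731) = 1.4 °C.

1.4 °C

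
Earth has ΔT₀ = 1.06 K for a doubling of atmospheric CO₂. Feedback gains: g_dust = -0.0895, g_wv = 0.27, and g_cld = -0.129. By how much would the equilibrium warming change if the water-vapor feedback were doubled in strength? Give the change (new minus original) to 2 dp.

Original: g = 0.0515, ΔT = 1.06/(1−0.0515) = 1.1176 K.
With doubled water-vapor: g' = 0.3215, ΔT' = 1.06/(1−0.3215) = 1.5623 K.
Change = 1.5623 − 1.1176 = 0.44 K.

0.44 K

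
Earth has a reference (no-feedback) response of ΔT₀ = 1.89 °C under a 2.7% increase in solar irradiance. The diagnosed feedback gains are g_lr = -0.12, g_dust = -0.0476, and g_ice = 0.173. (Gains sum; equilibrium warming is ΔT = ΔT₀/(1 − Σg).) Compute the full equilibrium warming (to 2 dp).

1.90 °C

Total gain g = -0.12 − 0.0476 + 0.173 = 0.0054.
Amplification A = 1/(1 − 0.0054) = 1.005.
ΔT = 1.89 × 1.005 = 1.90 °C.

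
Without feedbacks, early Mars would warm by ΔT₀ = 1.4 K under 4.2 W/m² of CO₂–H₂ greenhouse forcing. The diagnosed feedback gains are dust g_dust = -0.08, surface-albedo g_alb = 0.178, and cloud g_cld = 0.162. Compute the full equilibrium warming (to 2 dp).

1.89 K

Total gain g = -0.08 + 0.178 + 0.162 = 0.26.
Amplification A = 1/(1 − 0.26) = 1.351.
ΔT = 1.4 × 1.351 = 1.89 K.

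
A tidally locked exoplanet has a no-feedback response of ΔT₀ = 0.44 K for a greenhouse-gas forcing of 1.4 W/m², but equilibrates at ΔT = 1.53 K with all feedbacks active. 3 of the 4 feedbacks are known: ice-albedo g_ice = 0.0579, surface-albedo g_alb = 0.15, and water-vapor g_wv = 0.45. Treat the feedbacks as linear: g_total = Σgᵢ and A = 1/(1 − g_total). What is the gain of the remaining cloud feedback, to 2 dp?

Amplification A = ΔT/ΔT₀ = 1.53/0.44 = 3.477.
Total gain g = 1 − 1/A = 1 − 1/3.477 = 0.7124.
Known gains sum to 0.0579 + 0.15 + 0.45 = 0.6579.
g_cld = 0.7124 − 0.6579 = 0.05.

0.05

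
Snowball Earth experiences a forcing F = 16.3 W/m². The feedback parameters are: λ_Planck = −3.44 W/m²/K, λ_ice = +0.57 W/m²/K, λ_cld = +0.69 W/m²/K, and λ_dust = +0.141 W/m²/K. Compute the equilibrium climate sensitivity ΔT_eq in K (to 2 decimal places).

Net feedback parameter λ = (−3.44) + (+0.57) + (+0.69) + (+0.141) = -2.039 W/m²/K.
ΔT = −F/λ = −16.3/(-2.039) = 7.99 K.

7.99 K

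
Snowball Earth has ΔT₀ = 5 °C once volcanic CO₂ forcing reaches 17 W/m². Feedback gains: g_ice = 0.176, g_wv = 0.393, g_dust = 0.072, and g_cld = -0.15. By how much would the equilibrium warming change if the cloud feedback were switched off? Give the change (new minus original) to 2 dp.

4.10 °C

Original: g = 0.491, ΔT = 5/(1−0.491) = 9.8232 °C.
Without cloud: g' = 0.641, ΔT' = 5/(1−0.641) = 13.9276 °C.
Change = 13.9276 − 9.8232 = 4.10 °C.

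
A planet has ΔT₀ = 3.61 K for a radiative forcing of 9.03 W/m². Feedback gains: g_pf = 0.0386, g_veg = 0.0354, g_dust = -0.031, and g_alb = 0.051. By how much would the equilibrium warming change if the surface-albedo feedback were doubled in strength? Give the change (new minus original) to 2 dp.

Original: g = 0.094, ΔT = 3.61/(1−0.094) = 3.9845 K.
With doubled surface-albedo: g' = 0.145, ΔT' = 3.61/(1−0.145) = 4.2222 K.
Change = 4.2222 − 3.9845 = 0.24 K.

0.24 K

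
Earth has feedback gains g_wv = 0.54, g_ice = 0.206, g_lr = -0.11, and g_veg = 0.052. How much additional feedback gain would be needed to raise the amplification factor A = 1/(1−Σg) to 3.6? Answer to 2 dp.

0.03

Current total gain = 0.688.
Target gain for A = 3.6: g* = 1 − 1/3.6 = 0.7222.
Additional gain needed = 0.7222 − 0.688 = 0.03.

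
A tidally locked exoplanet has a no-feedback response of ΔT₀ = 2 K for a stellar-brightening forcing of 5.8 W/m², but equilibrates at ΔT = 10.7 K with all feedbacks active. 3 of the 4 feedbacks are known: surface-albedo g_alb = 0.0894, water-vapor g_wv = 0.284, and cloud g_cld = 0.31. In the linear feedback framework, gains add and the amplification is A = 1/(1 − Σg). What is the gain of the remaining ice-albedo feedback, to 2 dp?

0.13

Amplification A = ΔT/ΔT₀ = 10.7/2 = 5.35.
Total gain g = 1 − 1/A = 1 − 1/5.35 = 0.8131.
Known gains sum to 0.0894 + 0.284 + 0.31 = 0.6834.
g_ice = 0.8131 − 0.6834 = 0.13.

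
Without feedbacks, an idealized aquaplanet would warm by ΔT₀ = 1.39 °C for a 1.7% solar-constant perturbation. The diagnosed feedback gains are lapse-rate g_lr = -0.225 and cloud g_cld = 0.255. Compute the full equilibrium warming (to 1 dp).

Total gain g = -0.225 + 0.255 = 0.03.
Amplification A = 1/(1 − 0.03) = 1.031.
ΔT = 1.39 × 1.031 = 1.4 °C.

1.4 °C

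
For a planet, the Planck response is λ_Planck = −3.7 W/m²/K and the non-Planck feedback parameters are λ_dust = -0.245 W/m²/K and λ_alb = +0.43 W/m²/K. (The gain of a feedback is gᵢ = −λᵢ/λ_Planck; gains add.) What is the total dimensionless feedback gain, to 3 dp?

Convert to gains: g_dust = -0.245/3.7 = -0.06622; g_alb = 0.43/3.7 = 0.1162.
Total gain g = 0.04998.

0.050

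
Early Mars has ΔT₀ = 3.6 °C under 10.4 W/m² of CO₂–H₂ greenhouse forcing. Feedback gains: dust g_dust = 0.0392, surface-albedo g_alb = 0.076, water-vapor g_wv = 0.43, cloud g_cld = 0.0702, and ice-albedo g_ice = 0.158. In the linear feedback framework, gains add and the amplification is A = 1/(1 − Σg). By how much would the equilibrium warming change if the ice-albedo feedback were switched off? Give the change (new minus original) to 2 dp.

Original: g = 0.7734, ΔT = 3.6/(1−0.7734) = 15.8870 °C.
Without ice-albedo: g' = 0.6154, ΔT' = 3.6/(1−0.6154) = 9.3604 °C.
Change = 9.3604 − 15.8870 = -6.53 °C.

-6.53 °C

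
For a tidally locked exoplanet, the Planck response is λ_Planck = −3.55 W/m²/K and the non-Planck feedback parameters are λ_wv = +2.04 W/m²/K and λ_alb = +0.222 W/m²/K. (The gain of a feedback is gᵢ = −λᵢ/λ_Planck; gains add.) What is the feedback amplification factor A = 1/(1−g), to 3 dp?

Convert to gains: g_wv = 2.04/3.55 = 0.5746; g_alb = 0.222/3.55 = 0.06254.
Total gain g = 0.63714.
A = 1/(1 − 0.63714) = 2.756.

2.756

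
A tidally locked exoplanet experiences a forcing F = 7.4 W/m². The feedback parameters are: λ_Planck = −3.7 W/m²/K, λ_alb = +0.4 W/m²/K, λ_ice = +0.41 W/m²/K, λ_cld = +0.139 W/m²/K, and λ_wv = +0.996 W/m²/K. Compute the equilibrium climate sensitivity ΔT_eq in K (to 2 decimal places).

4.22 K

Net feedback parameter λ = (−3.7) + (+0.4) + (+0.41) + (+0.139) + (+0.996) = -1.755 W/m²/K.
ΔT = −F/λ = −7.4/(-1.755) = 4.22 K.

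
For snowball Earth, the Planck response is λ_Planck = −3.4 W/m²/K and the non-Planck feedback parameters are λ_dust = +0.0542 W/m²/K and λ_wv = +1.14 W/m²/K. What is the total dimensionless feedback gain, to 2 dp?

Convert to gains: g_dust = 0.0542/3.4 = 0.01594; g_wv = 1.14/3.4 = 0.3353.
Total gain g = 0.35124.

0.35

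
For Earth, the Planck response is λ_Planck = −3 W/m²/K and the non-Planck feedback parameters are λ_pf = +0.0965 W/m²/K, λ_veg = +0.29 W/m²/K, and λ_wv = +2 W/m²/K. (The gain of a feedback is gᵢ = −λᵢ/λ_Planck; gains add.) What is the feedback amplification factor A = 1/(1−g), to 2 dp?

4.89

Convert to gains: g_pf = 0.0965/3 = 0.03217; g_veg = 0.29/3 = 0.09667; g_wv = 2/3 = 0.6667.
Total gain g = 0.79554.
A = 1/(1 − 0.79554) = 4.89.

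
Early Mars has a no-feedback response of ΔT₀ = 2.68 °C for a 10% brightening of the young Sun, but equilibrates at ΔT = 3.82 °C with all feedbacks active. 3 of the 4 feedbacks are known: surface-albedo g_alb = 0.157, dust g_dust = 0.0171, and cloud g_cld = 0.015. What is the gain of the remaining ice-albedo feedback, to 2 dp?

0.11

Amplification A = ΔT/ΔT₀ = 3.82/2.68 = 1.425.
Total gain g = 1 − 1/A = 1 − 1/1.425 = 0.2982.
Known gains sum to 0.157 + 0.0171 + 0.015 = 0.1891.
g_ice = 0.2982 − 0.1891 = 0.11.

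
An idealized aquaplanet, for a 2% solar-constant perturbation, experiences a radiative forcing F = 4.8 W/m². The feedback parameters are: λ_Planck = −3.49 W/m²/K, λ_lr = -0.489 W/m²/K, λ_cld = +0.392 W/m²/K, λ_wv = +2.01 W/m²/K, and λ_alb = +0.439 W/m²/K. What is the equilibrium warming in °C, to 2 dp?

Net feedback parameter λ = (−3.49) + (-0.489) + (+0.392) + (+2.01) + (+0.439) = -1.138 W/m²/K.
ΔT = −F/λ = −4.8/(-1.138) = 4.22 °C.

4.22 °C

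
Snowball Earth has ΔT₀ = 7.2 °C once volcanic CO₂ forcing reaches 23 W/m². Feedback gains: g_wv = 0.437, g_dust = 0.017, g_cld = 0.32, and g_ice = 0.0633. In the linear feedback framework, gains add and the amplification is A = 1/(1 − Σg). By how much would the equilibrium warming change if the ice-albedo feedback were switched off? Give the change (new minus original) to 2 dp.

-12.39 °C

Original: g = 0.8373, ΔT = 7.2/(1−0.8373) = 44.2532 °C.
Without ice-albedo: g' = 0.774, ΔT' = 7.2/(1−0.774) = 31.8584 °C.
Change = 31.8584 − 44.2532 = -12.39 °C.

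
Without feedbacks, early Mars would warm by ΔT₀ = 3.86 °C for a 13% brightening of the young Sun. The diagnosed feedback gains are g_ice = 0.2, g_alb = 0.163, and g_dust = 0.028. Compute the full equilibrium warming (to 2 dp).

6.34 °C

Total gain g = 0.2 + 0.163 + 0.028 = 0.391.
Amplification A = 1/(1 − 0.391) = 1.642.
ΔT = 3.86 × 1.642 = 6.34 °C.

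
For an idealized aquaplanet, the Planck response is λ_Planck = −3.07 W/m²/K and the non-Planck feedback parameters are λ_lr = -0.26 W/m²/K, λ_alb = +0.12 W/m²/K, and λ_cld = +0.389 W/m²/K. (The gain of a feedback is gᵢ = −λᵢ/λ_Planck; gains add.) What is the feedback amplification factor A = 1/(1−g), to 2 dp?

Convert to gains: g_lr = -0.26/3.07 = -0.08469; g_alb = 0.12/3.07 = 0.03909; g_cld = 0.389/3.07 = 0.1267.
Total gain g = 0.0811.
A = 1/(1 − 0.0811) = 1.09.

1.09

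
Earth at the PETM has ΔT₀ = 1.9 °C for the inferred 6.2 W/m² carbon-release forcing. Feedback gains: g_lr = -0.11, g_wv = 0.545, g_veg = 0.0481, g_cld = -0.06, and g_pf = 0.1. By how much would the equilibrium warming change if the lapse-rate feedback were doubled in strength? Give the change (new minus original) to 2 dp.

-0.75 °C

Original: g = 0.5231, ΔT = 1.9/(1−0.5231) = 3.9841 °C.
With doubled lapse-rate: g' = 0.4131, ΔT' = 1.9/(1−0.4131) = 3.2373 °C.
Change = 3.2373 − 3.9841 = -0.75 °C.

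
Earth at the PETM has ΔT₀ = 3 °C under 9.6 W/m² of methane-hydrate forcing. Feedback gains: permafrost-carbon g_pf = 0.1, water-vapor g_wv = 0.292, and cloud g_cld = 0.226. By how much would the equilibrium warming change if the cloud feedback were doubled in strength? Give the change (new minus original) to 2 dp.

Original: g = 0.618, ΔT = 3/(1−0.618) = 7.8534 °C.
With doubled cloud: g' = 0.844, ΔT' = 3/(1−0.844) = 19.2308 °C.
Change = 19.2308 − 7.8534 = 11.38 °C.

11.38 °C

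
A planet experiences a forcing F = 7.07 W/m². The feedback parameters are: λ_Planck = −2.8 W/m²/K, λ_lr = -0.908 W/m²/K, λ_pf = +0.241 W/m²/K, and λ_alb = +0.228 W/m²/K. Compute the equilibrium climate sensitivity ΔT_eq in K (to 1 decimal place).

Net feedback parameter λ = (−2.8) + (-0.908) + (+0.241) + (+0.228) = -3.239 W/m²/K.
ΔT = −F/λ = −7.07/(-3.239) = 2.2 K.

2.2 K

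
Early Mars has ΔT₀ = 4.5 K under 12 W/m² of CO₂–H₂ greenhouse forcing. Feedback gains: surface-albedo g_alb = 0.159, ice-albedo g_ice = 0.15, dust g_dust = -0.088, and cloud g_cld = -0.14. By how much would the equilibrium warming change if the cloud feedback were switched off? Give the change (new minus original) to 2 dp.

Original: g = 0.081, ΔT = 4.5/(1−0.081) = 4.8966 K.
Without cloud: g' = 0.221, ΔT' = 4.5/(1−0.221) = 5.7766 K.
Change = 5.7766 − 4.8966 = 0.88 K.

0.88 K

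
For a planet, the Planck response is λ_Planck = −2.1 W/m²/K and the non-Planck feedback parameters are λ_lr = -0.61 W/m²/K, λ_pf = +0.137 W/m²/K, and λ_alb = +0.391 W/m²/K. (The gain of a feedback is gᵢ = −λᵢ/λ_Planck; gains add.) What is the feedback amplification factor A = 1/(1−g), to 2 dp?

Convert to gains: g_lr = -0.61/2.1 = -0.2905; g_pf = 0.137/2.1 = 0.06524; g_alb = 0.391/2.1 = 0.1862.
Total gain g = -0.03906.
A = 1/(1 + 0.03906) = 0.96.

0.96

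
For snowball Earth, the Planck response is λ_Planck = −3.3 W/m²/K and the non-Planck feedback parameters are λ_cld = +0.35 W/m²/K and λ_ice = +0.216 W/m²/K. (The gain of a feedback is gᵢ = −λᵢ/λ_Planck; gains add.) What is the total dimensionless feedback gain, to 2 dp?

0.17

Convert to gains: g_cld = 0.35/3.3 = 0.1061; g_ice = 0.216/3.3 = 0.06545.
Total gain g = 0.17155.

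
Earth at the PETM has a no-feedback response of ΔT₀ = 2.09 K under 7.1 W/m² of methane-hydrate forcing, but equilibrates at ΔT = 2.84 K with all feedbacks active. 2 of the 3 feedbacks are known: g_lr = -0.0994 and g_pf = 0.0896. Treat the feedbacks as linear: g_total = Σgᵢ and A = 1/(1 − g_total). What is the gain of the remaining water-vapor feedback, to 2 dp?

Amplification A = ΔT/ΔT₀ = 2.84/2.09 = 1.359.
Total gain g = 1 − 1/A = 1 − 1/1.359 = 0.2642.
Known gains sum to -0.0994 + 0.0896 = -0.0098.
g_wv = 0.2642 + 0.0098 = 0.27.

0.27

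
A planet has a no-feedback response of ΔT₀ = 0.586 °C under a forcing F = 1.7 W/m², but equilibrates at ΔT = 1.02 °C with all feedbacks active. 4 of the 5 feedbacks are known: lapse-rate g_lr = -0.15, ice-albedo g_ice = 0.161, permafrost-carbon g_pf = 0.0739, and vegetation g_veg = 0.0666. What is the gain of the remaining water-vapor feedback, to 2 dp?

0.27

Amplification A = ΔT/ΔT₀ = 1.02/0.586 = 1.741.
Total gain g = 1 − 1/A = 1 − 1/1.741 = 0.4256.
Known gains sum to -0.15 + 0.161 + 0.0739 + 0.0666 = 0.1515.
g_wv = 0.4256 − 0.1515 = 0.27.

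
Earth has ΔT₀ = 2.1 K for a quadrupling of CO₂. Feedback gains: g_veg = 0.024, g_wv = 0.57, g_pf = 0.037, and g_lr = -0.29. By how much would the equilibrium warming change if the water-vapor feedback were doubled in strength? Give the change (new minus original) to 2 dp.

20.41 K

Original: g = 0.341, ΔT = 2.1/(1−0.341) = 3.1866 K.
With doubled water-vapor: g' = 0.911, ΔT' = 2.1/(1−0.911) = 23.5955 K.
Change = 23.5955 − 3.1866 = 20.41 K.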